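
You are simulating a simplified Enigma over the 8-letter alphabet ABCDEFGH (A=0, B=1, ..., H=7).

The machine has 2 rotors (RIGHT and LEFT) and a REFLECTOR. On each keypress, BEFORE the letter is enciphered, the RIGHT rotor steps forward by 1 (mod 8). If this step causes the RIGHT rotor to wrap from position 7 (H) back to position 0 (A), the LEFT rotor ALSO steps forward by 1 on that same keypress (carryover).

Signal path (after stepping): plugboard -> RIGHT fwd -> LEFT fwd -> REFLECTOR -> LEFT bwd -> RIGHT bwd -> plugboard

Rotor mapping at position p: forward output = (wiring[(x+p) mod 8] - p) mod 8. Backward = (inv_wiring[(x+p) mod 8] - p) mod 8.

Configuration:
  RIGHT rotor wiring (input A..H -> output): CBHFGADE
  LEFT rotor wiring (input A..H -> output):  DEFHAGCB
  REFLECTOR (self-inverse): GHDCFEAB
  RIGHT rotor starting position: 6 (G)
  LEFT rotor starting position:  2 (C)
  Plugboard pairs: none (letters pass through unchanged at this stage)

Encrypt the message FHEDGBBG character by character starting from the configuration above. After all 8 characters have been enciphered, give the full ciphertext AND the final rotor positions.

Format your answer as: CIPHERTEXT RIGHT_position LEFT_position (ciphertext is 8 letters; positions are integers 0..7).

Char 1 ('F'): step: R->7, L=2; F->plug->F->R->H->L->C->refl->D->L'->A->R'->D->plug->D
Char 2 ('H'): step: R->0, L->3 (L advanced); H->plug->H->R->E->L->G->refl->A->L'->F->R'->D->plug->D
Char 3 ('E'): step: R->1, L=3; E->plug->E->R->H->L->C->refl->D->L'->C->R'->F->plug->F
Char 4 ('D'): step: R->2, L=3; D->plug->D->R->G->L->B->refl->H->L'->D->R'->B->plug->B
Char 5 ('G'): step: R->3, L=3; G->plug->G->R->G->L->B->refl->H->L'->D->R'->B->plug->B
Char 6 ('B'): step: R->4, L=3; B->plug->B->R->E->L->G->refl->A->L'->F->R'->F->plug->F
Char 7 ('B'): step: R->5, L=3; B->plug->B->R->G->L->B->refl->H->L'->D->R'->A->plug->A
Char 8 ('G'): step: R->6, L=3; G->plug->G->R->A->L->E->refl->F->L'->B->R'->E->plug->E
Final: ciphertext=DDFBBFAE, RIGHT=6, LEFT=3

Answer: DDFBBFAE 6 3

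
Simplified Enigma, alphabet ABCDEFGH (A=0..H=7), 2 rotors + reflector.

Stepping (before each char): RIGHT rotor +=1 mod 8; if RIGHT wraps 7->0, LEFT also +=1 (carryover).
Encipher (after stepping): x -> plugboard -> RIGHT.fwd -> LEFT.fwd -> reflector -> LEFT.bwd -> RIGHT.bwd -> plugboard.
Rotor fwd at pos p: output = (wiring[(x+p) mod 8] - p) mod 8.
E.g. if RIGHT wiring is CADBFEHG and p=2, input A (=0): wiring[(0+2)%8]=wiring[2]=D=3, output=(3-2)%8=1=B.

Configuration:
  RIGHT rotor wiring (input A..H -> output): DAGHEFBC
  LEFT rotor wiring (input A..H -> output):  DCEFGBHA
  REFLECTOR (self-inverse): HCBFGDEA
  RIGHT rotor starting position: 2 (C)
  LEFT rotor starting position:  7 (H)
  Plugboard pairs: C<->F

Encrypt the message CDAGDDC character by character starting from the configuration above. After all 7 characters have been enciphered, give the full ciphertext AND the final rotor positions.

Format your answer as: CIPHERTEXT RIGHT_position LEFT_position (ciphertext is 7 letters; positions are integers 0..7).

Char 1 ('C'): step: R->3, L=7; C->plug->F->R->A->L->B->refl->C->L'->G->R'->D->plug->D
Char 2 ('D'): step: R->4, L=7; D->plug->D->R->G->L->C->refl->B->L'->A->R'->A->plug->A
Char 3 ('A'): step: R->5, L=7; A->plug->A->R->A->L->B->refl->C->L'->G->R'->D->plug->D
Char 4 ('G'): step: R->6, L=7; G->plug->G->R->G->L->C->refl->B->L'->A->R'->E->plug->E
Char 5 ('D'): step: R->7, L=7; D->plug->D->R->H->L->A->refl->H->L'->F->R'->F->plug->C
Char 6 ('D'): step: R->0, L->0 (L advanced); D->plug->D->R->H->L->A->refl->H->L'->G->R'->C->plug->F
Char 7 ('C'): step: R->1, L=0; C->plug->F->R->A->L->D->refl->F->L'->D->R'->D->plug->D
Final: ciphertext=DADECFD, RIGHT=1, LEFT=0

Answer: DADECFD 1 0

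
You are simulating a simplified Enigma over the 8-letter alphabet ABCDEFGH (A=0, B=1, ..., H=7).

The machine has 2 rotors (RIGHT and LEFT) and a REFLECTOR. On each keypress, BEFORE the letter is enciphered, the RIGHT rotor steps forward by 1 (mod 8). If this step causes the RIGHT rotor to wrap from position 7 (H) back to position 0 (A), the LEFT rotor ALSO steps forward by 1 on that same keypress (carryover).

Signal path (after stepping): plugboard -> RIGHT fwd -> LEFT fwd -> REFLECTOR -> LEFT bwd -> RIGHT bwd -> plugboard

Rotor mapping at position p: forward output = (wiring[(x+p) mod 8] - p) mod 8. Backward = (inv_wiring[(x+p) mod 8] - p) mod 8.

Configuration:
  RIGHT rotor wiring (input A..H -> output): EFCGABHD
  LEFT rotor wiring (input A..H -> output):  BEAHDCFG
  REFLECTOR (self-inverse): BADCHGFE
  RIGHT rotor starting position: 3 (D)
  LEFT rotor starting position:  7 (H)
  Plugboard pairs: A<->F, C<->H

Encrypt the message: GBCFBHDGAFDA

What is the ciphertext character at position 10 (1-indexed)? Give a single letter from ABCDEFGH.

Char 1 ('G'): step: R->4, L=7; G->plug->G->R->G->L->D->refl->C->L'->B->R'->F->plug->A
Char 2 ('B'): step: R->5, L=7; B->plug->B->R->C->L->F->refl->G->L'->H->R'->D->plug->D
Char 3 ('C'): step: R->6, L=7; C->plug->H->R->D->L->B->refl->A->L'->E->R'->E->plug->E
Char 4 ('F'): step: R->7, L=7; F->plug->A->R->E->L->A->refl->B->L'->D->R'->D->plug->D
Char 5 ('B'): step: R->0, L->0 (L advanced); B->plug->B->R->F->L->C->refl->D->L'->E->R'->A->plug->F
Char 6 ('H'): step: R->1, L=0; H->plug->C->R->F->L->C->refl->D->L'->E->R'->A->plug->F
Char 7 ('D'): step: R->2, L=0; D->plug->D->R->H->L->G->refl->F->L'->G->R'->C->plug->H
Char 8 ('G'): step: R->3, L=0; G->plug->G->R->C->L->A->refl->B->L'->A->R'->E->plug->E
Char 9 ('A'): step: R->4, L=0; A->plug->F->R->B->L->E->refl->H->L'->D->R'->C->plug->H
Char 10 ('F'): step: R->5, L=0; F->plug->A->R->E->L->D->refl->C->L'->F->R'->F->plug->A

A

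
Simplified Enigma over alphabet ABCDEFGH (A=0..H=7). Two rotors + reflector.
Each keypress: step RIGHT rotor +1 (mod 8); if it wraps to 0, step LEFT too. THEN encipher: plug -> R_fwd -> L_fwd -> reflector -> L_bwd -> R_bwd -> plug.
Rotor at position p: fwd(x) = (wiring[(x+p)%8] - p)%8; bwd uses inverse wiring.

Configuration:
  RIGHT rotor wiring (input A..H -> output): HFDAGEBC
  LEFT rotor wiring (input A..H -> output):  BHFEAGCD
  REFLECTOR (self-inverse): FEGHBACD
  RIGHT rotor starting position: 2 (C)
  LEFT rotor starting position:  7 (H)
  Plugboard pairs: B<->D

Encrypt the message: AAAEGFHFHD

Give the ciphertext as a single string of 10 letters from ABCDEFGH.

Char 1 ('A'): step: R->3, L=7; A->plug->A->R->F->L->B->refl->E->L'->A->R'->H->plug->H
Char 2 ('A'): step: R->4, L=7; A->plug->A->R->C->L->A->refl->F->L'->E->R'->H->plug->H
Char 3 ('A'): step: R->5, L=7; A->plug->A->R->H->L->D->refl->H->L'->G->R'->F->plug->F
Char 4 ('E'): step: R->6, L=7; E->plug->E->R->F->L->B->refl->E->L'->A->R'->G->plug->G
Char 5 ('G'): step: R->7, L=7; G->plug->G->R->F->L->B->refl->E->L'->A->R'->B->plug->D
Char 6 ('F'): step: R->0, L->0 (L advanced); F->plug->F->R->E->L->A->refl->F->L'->C->R'->H->plug->H
Char 7 ('H'): step: R->1, L=0; H->plug->H->R->G->L->C->refl->G->L'->F->R'->D->plug->B
Char 8 ('F'): step: R->2, L=0; F->plug->F->R->A->L->B->refl->E->L'->D->R'->H->plug->H
Char 9 ('H'): step: R->3, L=0; H->plug->H->R->A->L->B->refl->E->L'->D->R'->B->plug->D
Char 10 ('D'): step: R->4, L=0; D->plug->B->R->A->L->B->refl->E->L'->D->R'->E->plug->E

Answer: HHFGDHBHDE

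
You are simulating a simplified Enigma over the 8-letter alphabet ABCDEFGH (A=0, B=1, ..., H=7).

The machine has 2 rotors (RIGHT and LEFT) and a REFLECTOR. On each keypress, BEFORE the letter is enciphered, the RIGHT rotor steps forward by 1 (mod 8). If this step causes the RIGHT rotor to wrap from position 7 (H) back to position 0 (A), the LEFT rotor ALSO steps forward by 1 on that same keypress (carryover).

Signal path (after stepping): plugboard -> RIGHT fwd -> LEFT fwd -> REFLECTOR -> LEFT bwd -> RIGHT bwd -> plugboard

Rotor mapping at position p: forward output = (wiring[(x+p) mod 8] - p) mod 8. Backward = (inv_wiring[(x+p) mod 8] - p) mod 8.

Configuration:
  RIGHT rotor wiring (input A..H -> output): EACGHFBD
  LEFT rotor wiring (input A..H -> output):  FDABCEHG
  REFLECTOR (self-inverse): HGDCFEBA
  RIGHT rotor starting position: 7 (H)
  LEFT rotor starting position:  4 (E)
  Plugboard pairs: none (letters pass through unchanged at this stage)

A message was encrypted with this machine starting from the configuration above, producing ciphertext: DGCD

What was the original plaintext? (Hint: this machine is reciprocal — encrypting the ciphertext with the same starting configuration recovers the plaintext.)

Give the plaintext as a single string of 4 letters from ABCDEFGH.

Answer: EEFH

Derivation:
Char 1 ('D'): step: R->0, L->5 (L advanced); D->plug->D->R->G->L->E->refl->F->L'->H->R'->E->plug->E
Char 2 ('G'): step: R->1, L=5; G->plug->G->R->C->L->B->refl->G->L'->E->R'->E->plug->E
Char 3 ('C'): step: R->2, L=5; C->plug->C->R->F->L->D->refl->C->L'->B->R'->F->plug->F
Char 4 ('D'): step: R->3, L=5; D->plug->D->R->G->L->E->refl->F->L'->H->R'->H->plug->H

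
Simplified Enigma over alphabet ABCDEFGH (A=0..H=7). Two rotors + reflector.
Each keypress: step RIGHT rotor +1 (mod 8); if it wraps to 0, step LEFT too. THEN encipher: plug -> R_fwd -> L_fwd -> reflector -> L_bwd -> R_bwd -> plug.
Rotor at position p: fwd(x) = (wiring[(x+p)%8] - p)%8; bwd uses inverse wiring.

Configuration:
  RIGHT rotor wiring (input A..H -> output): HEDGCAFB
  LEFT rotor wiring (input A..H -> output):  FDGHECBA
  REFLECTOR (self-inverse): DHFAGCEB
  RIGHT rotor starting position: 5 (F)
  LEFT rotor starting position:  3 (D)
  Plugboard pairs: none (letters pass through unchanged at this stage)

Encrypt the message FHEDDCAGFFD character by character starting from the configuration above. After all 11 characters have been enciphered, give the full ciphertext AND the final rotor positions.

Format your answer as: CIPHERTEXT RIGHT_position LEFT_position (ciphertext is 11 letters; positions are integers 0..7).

Answer: BEDAHFHAAGF 0 5

Derivation:
Char 1 ('F'): step: R->6, L=3; F->plug->F->R->A->L->E->refl->G->L'->D->R'->B->plug->B
Char 2 ('H'): step: R->7, L=3; H->plug->H->R->G->L->A->refl->D->L'->H->R'->E->plug->E
Char 3 ('E'): step: R->0, L->4 (L advanced); E->plug->E->R->C->L->F->refl->C->L'->G->R'->D->plug->D
Char 4 ('D'): step: R->1, L=4; D->plug->D->R->B->L->G->refl->E->L'->D->R'->A->plug->A
Char 5 ('D'): step: R->2, L=4; D->plug->D->R->G->L->C->refl->F->L'->C->R'->H->plug->H
Char 6 ('C'): step: R->3, L=4; C->plug->C->R->F->L->H->refl->B->L'->E->R'->F->plug->F
Char 7 ('A'): step: R->4, L=4; A->plug->A->R->G->L->C->refl->F->L'->C->R'->H->plug->H
Char 8 ('G'): step: R->5, L=4; G->plug->G->R->B->L->G->refl->E->L'->D->R'->A->plug->A
Char 9 ('F'): step: R->6, L=4; F->plug->F->R->A->L->A->refl->D->L'->H->R'->A->plug->A
Char 10 ('F'): step: R->7, L=4; F->plug->F->R->D->L->E->refl->G->L'->B->R'->G->plug->G
Char 11 ('D'): step: R->0, L->5 (L advanced); D->plug->D->R->G->L->C->refl->F->L'->A->R'->F->plug->F
Final: ciphertext=BEDAHFHAAGF, RIGHT=0, LEFT=5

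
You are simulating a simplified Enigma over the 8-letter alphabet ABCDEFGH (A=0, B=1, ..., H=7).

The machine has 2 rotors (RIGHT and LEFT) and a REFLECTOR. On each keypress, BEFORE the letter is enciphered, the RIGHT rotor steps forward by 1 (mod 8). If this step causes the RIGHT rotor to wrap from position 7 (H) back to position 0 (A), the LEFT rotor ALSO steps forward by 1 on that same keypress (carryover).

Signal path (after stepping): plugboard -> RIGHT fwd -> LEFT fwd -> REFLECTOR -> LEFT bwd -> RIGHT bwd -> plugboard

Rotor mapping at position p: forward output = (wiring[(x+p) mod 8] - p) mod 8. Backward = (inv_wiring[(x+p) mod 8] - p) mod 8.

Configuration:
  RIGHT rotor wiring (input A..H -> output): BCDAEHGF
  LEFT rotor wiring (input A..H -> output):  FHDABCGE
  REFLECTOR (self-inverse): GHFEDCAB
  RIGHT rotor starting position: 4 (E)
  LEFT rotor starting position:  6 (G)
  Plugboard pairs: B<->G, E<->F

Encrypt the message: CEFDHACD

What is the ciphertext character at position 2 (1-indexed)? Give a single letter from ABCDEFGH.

Char 1 ('C'): step: R->5, L=6; C->plug->C->R->A->L->A->refl->G->L'->B->R'->B->plug->G
Char 2 ('E'): step: R->6, L=6; E->plug->F->R->C->L->H->refl->B->L'->D->R'->C->plug->C

C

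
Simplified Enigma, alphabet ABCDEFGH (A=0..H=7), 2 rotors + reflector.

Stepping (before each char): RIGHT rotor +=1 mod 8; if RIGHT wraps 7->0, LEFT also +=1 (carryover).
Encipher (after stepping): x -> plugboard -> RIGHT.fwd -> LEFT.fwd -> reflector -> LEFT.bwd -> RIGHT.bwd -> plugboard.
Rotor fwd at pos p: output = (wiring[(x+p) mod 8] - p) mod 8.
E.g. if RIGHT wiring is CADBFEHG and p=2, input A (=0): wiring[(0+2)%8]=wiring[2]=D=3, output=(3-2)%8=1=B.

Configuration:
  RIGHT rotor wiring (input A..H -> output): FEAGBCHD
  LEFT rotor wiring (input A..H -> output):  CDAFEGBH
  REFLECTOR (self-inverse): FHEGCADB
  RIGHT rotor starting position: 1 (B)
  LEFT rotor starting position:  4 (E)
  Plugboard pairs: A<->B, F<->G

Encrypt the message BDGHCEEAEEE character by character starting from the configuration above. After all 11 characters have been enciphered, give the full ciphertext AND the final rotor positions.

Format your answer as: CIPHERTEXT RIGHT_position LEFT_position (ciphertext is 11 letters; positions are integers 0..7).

Char 1 ('B'): step: R->2, L=4; B->plug->A->R->G->L->E->refl->C->L'->B->R'->F->plug->G
Char 2 ('D'): step: R->3, L=4; D->plug->D->R->E->L->G->refl->D->L'->D->R'->A->plug->B
Char 3 ('G'): step: R->4, L=4; G->plug->F->R->A->L->A->refl->F->L'->C->R'->H->plug->H
Char 4 ('H'): step: R->5, L=4; H->plug->H->R->E->L->G->refl->D->L'->D->R'->F->plug->G
Char 5 ('C'): step: R->6, L=4; C->plug->C->R->H->L->B->refl->H->L'->F->R'->B->plug->A
Char 6 ('E'): step: R->7, L=4; E->plug->E->R->H->L->B->refl->H->L'->F->R'->C->plug->C
Char 7 ('E'): step: R->0, L->5 (L advanced); E->plug->E->R->B->L->E->refl->C->L'->C->R'->F->plug->G
Char 8 ('A'): step: R->1, L=5; A->plug->B->R->H->L->H->refl->B->L'->A->R'->D->plug->D
Char 9 ('E'): step: R->2, L=5; E->plug->E->R->F->L->D->refl->G->L'->E->R'->B->plug->A
Char 10 ('E'): step: R->3, L=5; E->plug->E->R->A->L->B->refl->H->L'->H->R'->C->plug->C
Char 11 ('E'): step: R->4, L=5; E->plug->E->R->B->L->E->refl->C->L'->C->R'->H->plug->H
Final: ciphertext=GBHGACGDACH, RIGHT=4, LEFT=5

Answer: GBHGACGDACH 4 5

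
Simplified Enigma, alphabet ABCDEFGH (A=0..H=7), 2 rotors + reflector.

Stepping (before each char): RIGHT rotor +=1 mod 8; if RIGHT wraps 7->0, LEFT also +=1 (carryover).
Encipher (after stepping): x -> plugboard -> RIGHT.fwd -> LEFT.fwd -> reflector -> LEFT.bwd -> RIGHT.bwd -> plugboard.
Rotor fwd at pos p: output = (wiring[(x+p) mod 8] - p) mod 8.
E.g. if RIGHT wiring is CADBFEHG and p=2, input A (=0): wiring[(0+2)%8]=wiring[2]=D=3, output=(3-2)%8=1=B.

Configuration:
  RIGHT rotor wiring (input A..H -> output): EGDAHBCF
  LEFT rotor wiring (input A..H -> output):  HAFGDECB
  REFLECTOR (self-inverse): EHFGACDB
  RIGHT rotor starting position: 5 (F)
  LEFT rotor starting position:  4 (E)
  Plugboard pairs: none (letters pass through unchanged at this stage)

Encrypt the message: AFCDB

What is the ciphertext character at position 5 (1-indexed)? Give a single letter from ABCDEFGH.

Char 1 ('A'): step: R->6, L=4; A->plug->A->R->E->L->D->refl->G->L'->C->R'->F->plug->F
Char 2 ('F'): step: R->7, L=4; F->plug->F->R->A->L->H->refl->B->L'->G->R'->A->plug->A
Char 3 ('C'): step: R->0, L->5 (L advanced); C->plug->C->R->D->L->C->refl->F->L'->B->R'->F->plug->F
Char 4 ('D'): step: R->1, L=5; D->plug->D->R->G->L->B->refl->H->L'->A->R'->E->plug->E
Char 5 ('B'): step: R->2, L=5; B->plug->B->R->G->L->B->refl->H->L'->A->R'->E->plug->E

E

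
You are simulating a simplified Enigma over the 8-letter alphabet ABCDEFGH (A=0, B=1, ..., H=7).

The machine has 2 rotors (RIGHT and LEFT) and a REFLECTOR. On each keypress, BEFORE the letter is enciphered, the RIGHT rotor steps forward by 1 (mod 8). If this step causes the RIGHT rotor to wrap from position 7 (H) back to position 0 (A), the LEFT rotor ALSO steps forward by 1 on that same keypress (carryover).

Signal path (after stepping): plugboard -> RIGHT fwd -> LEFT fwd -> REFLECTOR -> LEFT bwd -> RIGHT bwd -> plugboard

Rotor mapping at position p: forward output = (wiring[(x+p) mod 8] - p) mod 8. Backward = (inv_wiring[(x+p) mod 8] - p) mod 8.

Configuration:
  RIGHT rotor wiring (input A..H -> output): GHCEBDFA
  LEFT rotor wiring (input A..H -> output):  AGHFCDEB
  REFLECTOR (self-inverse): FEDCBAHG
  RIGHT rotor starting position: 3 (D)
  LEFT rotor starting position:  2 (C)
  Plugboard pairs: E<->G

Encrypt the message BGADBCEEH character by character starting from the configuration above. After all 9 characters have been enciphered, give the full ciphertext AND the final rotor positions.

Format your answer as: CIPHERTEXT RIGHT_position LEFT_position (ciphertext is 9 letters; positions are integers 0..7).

Char 1 ('B'): step: R->4, L=2; B->plug->B->R->H->L->E->refl->B->L'->D->R'->F->plug->F
Char 2 ('G'): step: R->5, L=2; G->plug->E->R->C->L->A->refl->F->L'->A->R'->B->plug->B
Char 3 ('A'): step: R->6, L=2; A->plug->A->R->H->L->E->refl->B->L'->D->R'->G->plug->E
Char 4 ('D'): step: R->7, L=2; D->plug->D->R->D->L->B->refl->E->L'->H->R'->B->plug->B
Char 5 ('B'): step: R->0, L->3 (L advanced); B->plug->B->R->H->L->E->refl->B->L'->D->R'->F->plug->F
Char 6 ('C'): step: R->1, L=3; C->plug->C->R->D->L->B->refl->E->L'->H->R'->G->plug->E
Char 7 ('E'): step: R->2, L=3; E->plug->G->R->E->L->G->refl->H->L'->B->R'->D->plug->D
Char 8 ('E'): step: R->3, L=3; E->plug->G->R->E->L->G->refl->H->L'->B->R'->A->plug->A
Char 9 ('H'): step: R->4, L=3; H->plug->H->R->A->L->C->refl->D->L'->G->R'->G->plug->E
Final: ciphertext=FBEBFEDAE, RIGHT=4, LEFT=3

Answer: FBEBFEDAE 4 3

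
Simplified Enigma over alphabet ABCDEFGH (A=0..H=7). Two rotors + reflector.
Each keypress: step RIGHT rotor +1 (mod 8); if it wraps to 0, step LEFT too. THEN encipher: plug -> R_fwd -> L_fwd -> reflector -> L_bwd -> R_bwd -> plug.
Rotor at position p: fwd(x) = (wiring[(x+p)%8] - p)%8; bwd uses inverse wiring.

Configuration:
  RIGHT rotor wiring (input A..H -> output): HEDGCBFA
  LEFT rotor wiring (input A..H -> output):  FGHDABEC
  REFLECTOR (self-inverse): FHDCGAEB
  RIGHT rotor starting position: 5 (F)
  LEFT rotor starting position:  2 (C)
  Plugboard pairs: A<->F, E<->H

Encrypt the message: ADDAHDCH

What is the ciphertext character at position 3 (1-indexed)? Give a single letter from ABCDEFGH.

Char 1 ('A'): step: R->6, L=2; A->plug->F->R->A->L->F->refl->A->L'->F->R'->E->plug->H
Char 2 ('D'): step: R->7, L=2; D->plug->D->R->E->L->C->refl->D->L'->G->R'->H->plug->E
Char 3 ('D'): step: R->0, L->3 (L advanced); D->plug->D->R->G->L->D->refl->C->L'->F->R'->G->plug->G

G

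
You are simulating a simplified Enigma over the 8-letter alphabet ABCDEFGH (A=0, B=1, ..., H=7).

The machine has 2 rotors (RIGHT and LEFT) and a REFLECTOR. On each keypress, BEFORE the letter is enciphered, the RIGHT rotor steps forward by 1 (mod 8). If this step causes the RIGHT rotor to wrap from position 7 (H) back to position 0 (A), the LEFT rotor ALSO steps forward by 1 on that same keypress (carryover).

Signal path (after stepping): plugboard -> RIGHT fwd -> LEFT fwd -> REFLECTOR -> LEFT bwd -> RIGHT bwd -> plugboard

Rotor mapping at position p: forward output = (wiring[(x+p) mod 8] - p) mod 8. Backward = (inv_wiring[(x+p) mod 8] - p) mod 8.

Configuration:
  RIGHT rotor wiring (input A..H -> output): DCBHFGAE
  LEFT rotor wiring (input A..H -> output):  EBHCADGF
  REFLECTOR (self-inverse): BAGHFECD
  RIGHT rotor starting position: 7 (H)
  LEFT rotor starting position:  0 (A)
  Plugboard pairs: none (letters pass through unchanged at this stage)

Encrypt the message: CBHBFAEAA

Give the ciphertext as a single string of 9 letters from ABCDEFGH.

Answer: HHFFGFGFC

Derivation:
Char 1 ('C'): step: R->0, L->1 (L advanced); C->plug->C->R->B->L->G->refl->C->L'->E->R'->H->plug->H
Char 2 ('B'): step: R->1, L=1; B->plug->B->R->A->L->A->refl->B->L'->C->R'->H->plug->H
Char 3 ('H'): step: R->2, L=1; H->plug->H->R->A->L->A->refl->B->L'->C->R'->F->plug->F
Char 4 ('B'): step: R->3, L=1; B->plug->B->R->C->L->B->refl->A->L'->A->R'->F->plug->F
Char 5 ('F'): step: R->4, L=1; F->plug->F->R->G->L->E->refl->F->L'->F->R'->G->plug->G
Char 6 ('A'): step: R->5, L=1; A->plug->A->R->B->L->G->refl->C->L'->E->R'->F->plug->F
Char 7 ('E'): step: R->6, L=1; E->plug->E->R->D->L->H->refl->D->L'->H->R'->G->plug->G
Char 8 ('A'): step: R->7, L=1; A->plug->A->R->F->L->F->refl->E->L'->G->R'->F->plug->F
Char 9 ('A'): step: R->0, L->2 (L advanced); A->plug->A->R->D->L->B->refl->A->L'->B->R'->C->plug->C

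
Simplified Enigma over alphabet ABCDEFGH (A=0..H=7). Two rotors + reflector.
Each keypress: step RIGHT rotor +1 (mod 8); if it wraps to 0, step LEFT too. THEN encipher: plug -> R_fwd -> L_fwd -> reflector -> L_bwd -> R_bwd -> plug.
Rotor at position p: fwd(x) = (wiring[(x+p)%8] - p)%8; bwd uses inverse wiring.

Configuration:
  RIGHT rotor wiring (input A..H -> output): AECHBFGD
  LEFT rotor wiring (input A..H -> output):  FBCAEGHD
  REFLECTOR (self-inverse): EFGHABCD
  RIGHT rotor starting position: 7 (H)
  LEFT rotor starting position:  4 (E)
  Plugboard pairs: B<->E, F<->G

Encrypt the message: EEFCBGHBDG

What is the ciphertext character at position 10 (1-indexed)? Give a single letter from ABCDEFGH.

Char 1 ('E'): step: R->0, L->5 (L advanced); E->plug->B->R->E->L->E->refl->A->L'->D->R'->H->plug->H
Char 2 ('E'): step: R->1, L=5; E->plug->B->R->B->L->C->refl->G->L'->C->R'->G->plug->F
Char 3 ('F'): step: R->2, L=5; F->plug->G->R->G->L->D->refl->H->L'->H->R'->C->plug->C
Char 4 ('C'): step: R->3, L=5; C->plug->C->R->C->L->G->refl->C->L'->B->R'->G->plug->F
Char 5 ('B'): step: R->4, L=5; B->plug->E->R->E->L->E->refl->A->L'->D->R'->H->plug->H
Char 6 ('G'): step: R->5, L=5; G->plug->F->R->F->L->F->refl->B->L'->A->R'->A->plug->A
Char 7 ('H'): step: R->6, L=5; H->plug->H->R->H->L->H->refl->D->L'->G->R'->D->plug->D
Char 8 ('B'): step: R->7, L=5; B->plug->E->R->A->L->B->refl->F->L'->F->R'->C->plug->C
Char 9 ('D'): step: R->0, L->6 (L advanced); D->plug->D->R->H->L->A->refl->E->L'->E->R'->B->plug->E
Char 10 ('G'): step: R->1, L=6; G->plug->F->R->F->L->C->refl->G->L'->G->R'->C->plug->C

C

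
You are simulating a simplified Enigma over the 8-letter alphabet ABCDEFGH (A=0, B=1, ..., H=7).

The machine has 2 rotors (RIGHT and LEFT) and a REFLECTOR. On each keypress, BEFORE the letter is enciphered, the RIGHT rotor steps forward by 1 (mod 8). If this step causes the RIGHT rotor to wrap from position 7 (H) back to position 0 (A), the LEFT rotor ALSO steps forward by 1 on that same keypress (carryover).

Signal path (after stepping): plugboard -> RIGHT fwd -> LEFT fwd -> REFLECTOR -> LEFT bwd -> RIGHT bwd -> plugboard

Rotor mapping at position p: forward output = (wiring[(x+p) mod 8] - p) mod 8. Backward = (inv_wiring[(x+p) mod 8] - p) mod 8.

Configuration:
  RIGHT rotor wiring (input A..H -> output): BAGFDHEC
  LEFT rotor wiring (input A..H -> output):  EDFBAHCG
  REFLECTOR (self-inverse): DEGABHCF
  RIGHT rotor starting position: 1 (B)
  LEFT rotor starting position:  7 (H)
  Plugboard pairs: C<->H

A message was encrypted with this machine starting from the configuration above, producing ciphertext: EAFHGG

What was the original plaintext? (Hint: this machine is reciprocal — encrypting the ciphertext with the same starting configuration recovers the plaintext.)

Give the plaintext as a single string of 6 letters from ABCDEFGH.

Answer: DGBADH

Derivation:
Char 1 ('E'): step: R->2, L=7; E->plug->E->R->C->L->E->refl->B->L'->F->R'->D->plug->D
Char 2 ('A'): step: R->3, L=7; A->plug->A->R->C->L->E->refl->B->L'->F->R'->G->plug->G
Char 3 ('F'): step: R->4, L=7; F->plug->F->R->E->L->C->refl->G->L'->D->R'->B->plug->B
Char 4 ('H'): step: R->5, L=7; H->plug->C->R->F->L->B->refl->E->L'->C->R'->A->plug->A
Char 5 ('G'): step: R->6, L=7; G->plug->G->R->F->L->B->refl->E->L'->C->R'->D->plug->D
Char 6 ('G'): step: R->7, L=7; G->plug->G->R->A->L->H->refl->F->L'->B->R'->C->plug->H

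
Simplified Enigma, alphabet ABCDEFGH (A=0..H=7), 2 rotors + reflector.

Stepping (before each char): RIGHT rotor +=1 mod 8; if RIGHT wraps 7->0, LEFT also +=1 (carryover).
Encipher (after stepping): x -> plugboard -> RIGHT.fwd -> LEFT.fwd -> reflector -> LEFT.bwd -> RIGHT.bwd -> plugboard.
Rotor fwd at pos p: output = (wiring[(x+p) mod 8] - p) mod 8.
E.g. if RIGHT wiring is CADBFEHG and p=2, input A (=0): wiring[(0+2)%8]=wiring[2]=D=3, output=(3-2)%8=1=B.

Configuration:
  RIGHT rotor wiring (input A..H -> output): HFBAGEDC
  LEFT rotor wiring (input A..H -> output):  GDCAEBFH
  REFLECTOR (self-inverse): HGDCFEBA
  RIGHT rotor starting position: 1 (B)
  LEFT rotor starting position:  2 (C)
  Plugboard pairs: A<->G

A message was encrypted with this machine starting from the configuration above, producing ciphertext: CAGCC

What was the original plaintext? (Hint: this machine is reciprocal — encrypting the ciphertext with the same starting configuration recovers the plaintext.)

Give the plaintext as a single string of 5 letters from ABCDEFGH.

Char 1 ('C'): step: R->2, L=2; C->plug->C->R->E->L->D->refl->C->L'->C->R'->D->plug->D
Char 2 ('A'): step: R->3, L=2; A->plug->G->R->C->L->C->refl->D->L'->E->R'->F->plug->F
Char 3 ('G'): step: R->4, L=2; G->plug->A->R->C->L->C->refl->D->L'->E->R'->H->plug->H
Char 4 ('C'): step: R->5, L=2; C->plug->C->R->F->L->F->refl->E->L'->G->R'->B->plug->B
Char 5 ('C'): step: R->6, L=2; C->plug->C->R->B->L->G->refl->B->L'->H->R'->D->plug->D

Answer: DFHBD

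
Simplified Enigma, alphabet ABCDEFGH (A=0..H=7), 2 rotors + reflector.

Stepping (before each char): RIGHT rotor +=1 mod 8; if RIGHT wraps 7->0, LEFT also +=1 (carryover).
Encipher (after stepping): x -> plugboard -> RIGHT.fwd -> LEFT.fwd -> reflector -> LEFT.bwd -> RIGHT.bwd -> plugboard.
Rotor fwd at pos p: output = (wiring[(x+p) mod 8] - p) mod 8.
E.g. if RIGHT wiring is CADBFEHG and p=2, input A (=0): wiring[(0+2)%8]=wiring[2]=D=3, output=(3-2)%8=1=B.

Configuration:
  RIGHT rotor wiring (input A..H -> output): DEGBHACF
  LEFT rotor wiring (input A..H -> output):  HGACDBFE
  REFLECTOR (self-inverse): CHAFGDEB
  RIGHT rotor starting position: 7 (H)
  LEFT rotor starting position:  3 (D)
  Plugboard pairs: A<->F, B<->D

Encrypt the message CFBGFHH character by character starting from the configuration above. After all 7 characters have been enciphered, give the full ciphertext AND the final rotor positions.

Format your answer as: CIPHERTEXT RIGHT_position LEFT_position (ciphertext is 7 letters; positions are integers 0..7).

Char 1 ('C'): step: R->0, L->4 (L advanced); C->plug->C->R->G->L->E->refl->G->L'->H->R'->E->plug->E
Char 2 ('F'): step: R->1, L=4; F->plug->A->R->D->L->A->refl->C->L'->F->R'->B->plug->D
Char 3 ('B'): step: R->2, L=4; B->plug->D->R->G->L->E->refl->G->L'->H->R'->B->plug->D
Char 4 ('G'): step: R->3, L=4; G->plug->G->R->B->L->F->refl->D->L'->E->R'->B->plug->D
Char 5 ('F'): step: R->4, L=4; F->plug->A->R->D->L->A->refl->C->L'->F->R'->H->plug->H
Char 6 ('H'): step: R->5, L=4; H->plug->H->R->C->L->B->refl->H->L'->A->R'->C->plug->C
Char 7 ('H'): step: R->6, L=4; H->plug->H->R->C->L->B->refl->H->L'->A->R'->E->plug->E
Final: ciphertext=EDDDHCE, RIGHT=6, LEFT=4

Answer: EDDDHCE 6 4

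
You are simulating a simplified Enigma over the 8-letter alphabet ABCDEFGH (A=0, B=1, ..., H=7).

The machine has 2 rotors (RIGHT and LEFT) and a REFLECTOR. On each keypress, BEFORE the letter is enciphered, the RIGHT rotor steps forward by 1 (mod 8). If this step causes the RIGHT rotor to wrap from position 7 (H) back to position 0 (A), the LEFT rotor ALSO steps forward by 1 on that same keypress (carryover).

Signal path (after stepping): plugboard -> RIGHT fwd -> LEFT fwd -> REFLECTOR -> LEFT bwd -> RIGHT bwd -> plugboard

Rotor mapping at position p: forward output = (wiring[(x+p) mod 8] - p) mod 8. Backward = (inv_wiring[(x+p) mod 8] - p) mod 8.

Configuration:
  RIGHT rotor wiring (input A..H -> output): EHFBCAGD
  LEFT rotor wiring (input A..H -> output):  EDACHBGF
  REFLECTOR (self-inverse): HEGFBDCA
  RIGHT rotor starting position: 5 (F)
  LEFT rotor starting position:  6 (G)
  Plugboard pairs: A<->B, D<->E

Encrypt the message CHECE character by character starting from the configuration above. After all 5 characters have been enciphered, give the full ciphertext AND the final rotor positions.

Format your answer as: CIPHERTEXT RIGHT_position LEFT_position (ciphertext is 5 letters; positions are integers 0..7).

Answer: AFBBC 2 7

Derivation:
Char 1 ('C'): step: R->6, L=6; C->plug->C->R->G->L->B->refl->E->L'->F->R'->B->plug->A
Char 2 ('H'): step: R->7, L=6; H->plug->H->R->H->L->D->refl->F->L'->D->R'->F->plug->F
Char 3 ('E'): step: R->0, L->7 (L advanced); E->plug->D->R->B->L->F->refl->D->L'->E->R'->A->plug->B
Char 4 ('C'): step: R->1, L=7; C->plug->C->R->A->L->G->refl->C->L'->G->R'->A->plug->B
Char 5 ('E'): step: R->2, L=7; E->plug->D->R->G->L->C->refl->G->L'->A->R'->C->plug->C
Final: ciphertext=AFBBC, RIGHT=2, LEFT=7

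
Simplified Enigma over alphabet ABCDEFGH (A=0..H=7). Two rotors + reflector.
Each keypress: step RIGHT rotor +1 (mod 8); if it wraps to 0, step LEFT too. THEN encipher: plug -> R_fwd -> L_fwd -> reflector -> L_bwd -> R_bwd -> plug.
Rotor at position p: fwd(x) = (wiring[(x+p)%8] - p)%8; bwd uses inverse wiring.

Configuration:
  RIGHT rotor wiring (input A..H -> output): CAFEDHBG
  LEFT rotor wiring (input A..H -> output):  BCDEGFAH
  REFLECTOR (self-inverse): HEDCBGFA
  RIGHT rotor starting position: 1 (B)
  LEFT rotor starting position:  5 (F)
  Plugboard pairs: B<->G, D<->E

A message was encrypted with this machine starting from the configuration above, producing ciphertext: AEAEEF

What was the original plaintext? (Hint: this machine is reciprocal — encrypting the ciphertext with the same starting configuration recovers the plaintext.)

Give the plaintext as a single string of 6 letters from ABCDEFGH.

Answer: DGGGHD

Derivation:
Char 1 ('A'): step: R->2, L=5; A->plug->A->R->D->L->E->refl->B->L'->H->R'->E->plug->D
Char 2 ('E'): step: R->3, L=5; E->plug->D->R->G->L->H->refl->A->L'->A->R'->B->plug->G
Char 3 ('A'): step: R->4, L=5; A->plug->A->R->H->L->B->refl->E->L'->D->R'->B->plug->G
Char 4 ('E'): step: R->5, L=5; E->plug->D->R->F->L->G->refl->F->L'->E->R'->B->plug->G
Char 5 ('E'): step: R->6, L=5; E->plug->D->R->C->L->C->refl->D->L'->B->R'->H->plug->H
Char 6 ('F'): step: R->7, L=5; F->plug->F->R->E->L->F->refl->G->L'->F->R'->E->plug->D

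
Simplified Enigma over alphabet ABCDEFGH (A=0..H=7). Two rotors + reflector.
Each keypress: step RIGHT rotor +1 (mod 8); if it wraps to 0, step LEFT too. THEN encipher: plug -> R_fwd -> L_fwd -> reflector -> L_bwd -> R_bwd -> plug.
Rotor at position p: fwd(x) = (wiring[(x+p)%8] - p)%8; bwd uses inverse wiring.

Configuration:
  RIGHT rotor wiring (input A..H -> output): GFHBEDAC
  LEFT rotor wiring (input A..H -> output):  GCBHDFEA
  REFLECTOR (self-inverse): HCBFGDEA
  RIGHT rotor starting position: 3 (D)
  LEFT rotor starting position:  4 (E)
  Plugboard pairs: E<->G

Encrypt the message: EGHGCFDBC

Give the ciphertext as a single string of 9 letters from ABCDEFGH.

Answer: HFFDBHFCG

Derivation:
Char 1 ('E'): step: R->4, L=4; E->plug->G->R->D->L->E->refl->G->L'->F->R'->H->plug->H
Char 2 ('G'): step: R->5, L=4; G->plug->E->R->A->L->H->refl->A->L'->C->R'->F->plug->F
Char 3 ('H'): step: R->6, L=4; H->plug->H->R->F->L->G->refl->E->L'->D->R'->F->plug->F
Char 4 ('G'): step: R->7, L=4; G->plug->E->R->C->L->A->refl->H->L'->A->R'->D->plug->D
Char 5 ('C'): step: R->0, L->5 (L advanced); C->plug->C->R->H->L->G->refl->E->L'->F->R'->B->plug->B
Char 6 ('F'): step: R->1, L=5; F->plug->F->R->H->L->G->refl->E->L'->F->R'->H->plug->H
Char 7 ('D'): step: R->2, L=5; D->plug->D->R->B->L->H->refl->A->L'->A->R'->F->plug->F
Char 8 ('B'): step: R->3, L=5; B->plug->B->R->B->L->H->refl->A->L'->A->R'->C->plug->C
Char 9 ('C'): step: R->4, L=5; C->plug->C->R->E->L->F->refl->D->L'->C->R'->E->plug->G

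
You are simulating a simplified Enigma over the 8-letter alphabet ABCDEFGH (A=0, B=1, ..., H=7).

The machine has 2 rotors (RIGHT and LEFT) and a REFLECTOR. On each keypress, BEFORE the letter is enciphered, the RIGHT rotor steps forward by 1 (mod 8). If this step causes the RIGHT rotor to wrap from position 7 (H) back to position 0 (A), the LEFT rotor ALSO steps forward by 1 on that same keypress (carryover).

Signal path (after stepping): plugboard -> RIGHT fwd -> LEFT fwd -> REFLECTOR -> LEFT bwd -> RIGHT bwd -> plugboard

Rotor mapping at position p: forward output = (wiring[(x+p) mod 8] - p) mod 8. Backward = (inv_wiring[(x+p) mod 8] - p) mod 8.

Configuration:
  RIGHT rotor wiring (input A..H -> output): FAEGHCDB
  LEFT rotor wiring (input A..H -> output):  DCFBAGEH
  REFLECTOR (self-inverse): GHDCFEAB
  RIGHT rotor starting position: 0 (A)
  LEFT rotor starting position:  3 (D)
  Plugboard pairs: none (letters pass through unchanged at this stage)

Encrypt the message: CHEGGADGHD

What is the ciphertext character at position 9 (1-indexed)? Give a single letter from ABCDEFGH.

Char 1 ('C'): step: R->1, L=3; C->plug->C->R->F->L->A->refl->G->L'->A->R'->G->plug->G
Char 2 ('H'): step: R->2, L=3; H->plug->H->R->G->L->H->refl->B->L'->D->R'->G->plug->G
Char 3 ('E'): step: R->3, L=3; E->plug->E->R->G->L->H->refl->B->L'->D->R'->A->plug->A
Char 4 ('G'): step: R->4, L=3; G->plug->G->R->A->L->G->refl->A->L'->F->R'->D->plug->D
Char 5 ('G'): step: R->5, L=3; G->plug->G->R->B->L->F->refl->E->L'->E->R'->C->plug->C
Char 6 ('A'): step: R->6, L=3; A->plug->A->R->F->L->A->refl->G->L'->A->R'->F->plug->F
Char 7 ('D'): step: R->7, L=3; D->plug->D->R->F->L->A->refl->G->L'->A->R'->F->plug->F
Char 8 ('G'): step: R->0, L->4 (L advanced); G->plug->G->R->D->L->D->refl->C->L'->B->R'->H->plug->H
Char 9 ('H'): step: R->1, L=4; H->plug->H->R->E->L->H->refl->B->L'->G->R'->D->plug->D

D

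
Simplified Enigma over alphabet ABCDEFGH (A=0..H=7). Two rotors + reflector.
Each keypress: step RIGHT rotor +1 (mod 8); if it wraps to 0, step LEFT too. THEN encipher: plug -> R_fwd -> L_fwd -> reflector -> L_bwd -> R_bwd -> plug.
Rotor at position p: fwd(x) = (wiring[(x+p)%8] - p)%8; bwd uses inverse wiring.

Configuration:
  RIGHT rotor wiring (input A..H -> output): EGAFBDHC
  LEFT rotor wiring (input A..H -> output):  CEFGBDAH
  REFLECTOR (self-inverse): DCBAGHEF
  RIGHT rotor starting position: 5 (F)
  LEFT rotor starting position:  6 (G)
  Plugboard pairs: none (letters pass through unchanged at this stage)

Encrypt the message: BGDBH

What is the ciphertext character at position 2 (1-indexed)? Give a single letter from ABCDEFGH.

Char 1 ('B'): step: R->6, L=6; B->plug->B->R->E->L->H->refl->F->L'->H->R'->F->plug->F
Char 2 ('G'): step: R->7, L=6; G->plug->G->R->E->L->H->refl->F->L'->H->R'->C->plug->C

C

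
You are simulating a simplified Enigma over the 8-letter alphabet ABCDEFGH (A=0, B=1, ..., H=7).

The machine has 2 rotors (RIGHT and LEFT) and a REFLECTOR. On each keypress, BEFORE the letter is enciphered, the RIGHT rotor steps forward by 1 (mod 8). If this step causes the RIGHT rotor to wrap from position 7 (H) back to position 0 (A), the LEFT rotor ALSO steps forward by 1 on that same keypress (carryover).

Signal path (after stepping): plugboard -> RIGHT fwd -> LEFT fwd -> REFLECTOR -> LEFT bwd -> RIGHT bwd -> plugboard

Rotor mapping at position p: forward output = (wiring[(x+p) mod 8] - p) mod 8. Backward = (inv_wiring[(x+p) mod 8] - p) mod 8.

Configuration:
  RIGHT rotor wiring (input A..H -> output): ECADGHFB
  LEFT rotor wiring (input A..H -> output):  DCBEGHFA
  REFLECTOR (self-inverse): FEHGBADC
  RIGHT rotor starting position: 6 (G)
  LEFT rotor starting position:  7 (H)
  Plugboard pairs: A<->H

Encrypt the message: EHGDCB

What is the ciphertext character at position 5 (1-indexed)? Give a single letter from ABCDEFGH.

Char 1 ('E'): step: R->7, L=7; E->plug->E->R->E->L->F->refl->A->L'->G->R'->H->plug->A
Char 2 ('H'): step: R->0, L->0 (L advanced); H->plug->A->R->E->L->G->refl->D->L'->A->R'->C->plug->C
Char 3 ('G'): step: R->1, L=0; G->plug->G->R->A->L->D->refl->G->L'->E->R'->F->plug->F
Char 4 ('D'): step: R->2, L=0; D->plug->D->R->F->L->H->refl->C->L'->B->R'->B->plug->B
Char 5 ('C'): step: R->3, L=0; C->plug->C->R->E->L->G->refl->D->L'->A->R'->A->plug->H

H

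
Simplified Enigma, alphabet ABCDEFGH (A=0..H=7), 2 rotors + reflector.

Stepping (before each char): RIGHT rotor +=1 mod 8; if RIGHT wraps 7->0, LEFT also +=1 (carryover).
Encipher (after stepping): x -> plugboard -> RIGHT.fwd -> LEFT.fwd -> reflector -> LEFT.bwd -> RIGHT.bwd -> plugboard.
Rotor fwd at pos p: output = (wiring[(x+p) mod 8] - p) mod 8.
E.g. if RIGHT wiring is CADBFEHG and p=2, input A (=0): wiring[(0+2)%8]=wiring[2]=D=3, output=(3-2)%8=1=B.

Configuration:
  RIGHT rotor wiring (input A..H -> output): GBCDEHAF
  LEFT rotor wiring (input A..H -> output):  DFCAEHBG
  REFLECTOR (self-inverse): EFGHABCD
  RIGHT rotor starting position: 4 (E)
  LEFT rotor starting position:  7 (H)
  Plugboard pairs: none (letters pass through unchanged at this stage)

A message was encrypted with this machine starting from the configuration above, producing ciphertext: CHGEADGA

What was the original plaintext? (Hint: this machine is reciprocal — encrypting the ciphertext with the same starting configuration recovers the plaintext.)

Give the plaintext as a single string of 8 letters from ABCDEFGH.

Char 1 ('C'): step: R->5, L=7; C->plug->C->R->A->L->H->refl->D->L'->D->R'->B->plug->B
Char 2 ('H'): step: R->6, L=7; H->plug->H->R->B->L->E->refl->A->L'->G->R'->G->plug->G
Char 3 ('G'): step: R->7, L=7; G->plug->G->R->A->L->H->refl->D->L'->D->R'->D->plug->D
Char 4 ('E'): step: R->0, L->0 (L advanced); E->plug->E->R->E->L->E->refl->A->L'->D->R'->D->plug->D
Char 5 ('A'): step: R->1, L=0; A->plug->A->R->A->L->D->refl->H->L'->F->R'->H->plug->H
Char 6 ('D'): step: R->2, L=0; D->plug->D->R->F->L->H->refl->D->L'->A->R'->A->plug->A
Char 7 ('G'): step: R->3, L=0; G->plug->G->R->G->L->B->refl->F->L'->B->R'->B->plug->B
Char 8 ('A'): step: R->4, L=0; A->plug->A->R->A->L->D->refl->H->L'->F->R'->F->plug->F

Answer: BGDDHABF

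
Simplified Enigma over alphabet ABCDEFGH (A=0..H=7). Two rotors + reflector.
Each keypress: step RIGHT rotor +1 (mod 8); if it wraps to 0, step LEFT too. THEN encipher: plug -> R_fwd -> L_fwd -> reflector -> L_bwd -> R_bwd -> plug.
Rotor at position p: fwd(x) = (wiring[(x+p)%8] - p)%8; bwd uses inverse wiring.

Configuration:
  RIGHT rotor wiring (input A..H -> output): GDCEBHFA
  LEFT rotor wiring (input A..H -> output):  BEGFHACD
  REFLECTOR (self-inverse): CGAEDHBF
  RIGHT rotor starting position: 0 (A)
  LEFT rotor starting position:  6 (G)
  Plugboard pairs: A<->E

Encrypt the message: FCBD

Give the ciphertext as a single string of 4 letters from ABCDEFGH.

Char 1 ('F'): step: R->1, L=6; F->plug->F->R->E->L->A->refl->C->L'->H->R'->G->plug->G
Char 2 ('C'): step: R->2, L=6; C->plug->C->R->H->L->C->refl->A->L'->E->R'->G->plug->G
Char 3 ('B'): step: R->3, L=6; B->plug->B->R->G->L->B->refl->G->L'->D->R'->F->plug->F
Char 4 ('D'): step: R->4, L=6; D->plug->D->R->E->L->A->refl->C->L'->H->R'->F->plug->F

Answer: GGFF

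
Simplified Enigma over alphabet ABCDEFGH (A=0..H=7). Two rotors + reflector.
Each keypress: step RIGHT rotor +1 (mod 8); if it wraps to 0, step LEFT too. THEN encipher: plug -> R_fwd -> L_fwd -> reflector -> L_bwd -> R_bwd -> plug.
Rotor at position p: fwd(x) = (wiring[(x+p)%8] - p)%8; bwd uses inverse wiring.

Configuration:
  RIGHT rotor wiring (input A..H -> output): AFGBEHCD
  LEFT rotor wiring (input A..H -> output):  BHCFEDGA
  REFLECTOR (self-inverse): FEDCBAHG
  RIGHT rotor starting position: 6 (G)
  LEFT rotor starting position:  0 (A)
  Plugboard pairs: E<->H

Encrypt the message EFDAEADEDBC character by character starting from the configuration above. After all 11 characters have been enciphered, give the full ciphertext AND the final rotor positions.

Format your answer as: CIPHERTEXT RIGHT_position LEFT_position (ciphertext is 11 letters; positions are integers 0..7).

Char 1 ('E'): step: R->7, L=0; E->plug->H->R->D->L->F->refl->A->L'->H->R'->D->plug->D
Char 2 ('F'): step: R->0, L->1 (L advanced); F->plug->F->R->H->L->A->refl->F->L'->F->R'->B->plug->B
Char 3 ('D'): step: R->1, L=1; D->plug->D->R->D->L->D->refl->C->L'->E->R'->A->plug->A
Char 4 ('A'): step: R->2, L=1; A->plug->A->R->E->L->C->refl->D->L'->D->R'->H->plug->E
Char 5 ('E'): step: R->3, L=1; E->plug->H->R->D->L->D->refl->C->L'->E->R'->C->plug->C
Char 6 ('A'): step: R->4, L=1; A->plug->A->R->A->L->G->refl->H->L'->G->R'->C->plug->C
Char 7 ('D'): step: R->5, L=1; D->plug->D->R->D->L->D->refl->C->L'->E->R'->G->plug->G
Char 8 ('E'): step: R->6, L=1; E->plug->H->R->B->L->B->refl->E->L'->C->R'->C->plug->C
Char 9 ('D'): step: R->7, L=1; D->plug->D->R->H->L->A->refl->F->L'->F->R'->F->plug->F
Char 10 ('B'): step: R->0, L->2 (L advanced); B->plug->B->R->F->L->G->refl->H->L'->G->R'->C->plug->C
Char 11 ('C'): step: R->1, L=2; C->plug->C->R->A->L->A->refl->F->L'->H->R'->H->plug->E
Final: ciphertext=DBAECCGCFCE, RIGHT=1, LEFT=2

Answer: DBAECCGCFCE 1 2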